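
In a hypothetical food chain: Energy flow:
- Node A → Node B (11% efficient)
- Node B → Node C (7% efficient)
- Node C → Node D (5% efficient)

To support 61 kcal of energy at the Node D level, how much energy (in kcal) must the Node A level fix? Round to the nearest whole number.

Cumulative transfer efficiency: 0.11 × 0.07 × 0.05 = 0.000385
Node A energy = 61 / 0.000385 = 158442 kcal

158442 kcal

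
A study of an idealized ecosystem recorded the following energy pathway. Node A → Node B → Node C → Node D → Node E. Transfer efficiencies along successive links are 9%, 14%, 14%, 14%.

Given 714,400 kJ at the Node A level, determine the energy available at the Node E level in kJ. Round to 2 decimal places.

176.43 kJ

Node B: 714400 × 0.09 = 64296 kJ
Node C: 64296 × 0.14 = 9001.44 kJ
Node D: 9001.44 × 0.14 = 1260.2016 kJ
Node E: 1260.2016 × 0.14 = 176.428224 kJ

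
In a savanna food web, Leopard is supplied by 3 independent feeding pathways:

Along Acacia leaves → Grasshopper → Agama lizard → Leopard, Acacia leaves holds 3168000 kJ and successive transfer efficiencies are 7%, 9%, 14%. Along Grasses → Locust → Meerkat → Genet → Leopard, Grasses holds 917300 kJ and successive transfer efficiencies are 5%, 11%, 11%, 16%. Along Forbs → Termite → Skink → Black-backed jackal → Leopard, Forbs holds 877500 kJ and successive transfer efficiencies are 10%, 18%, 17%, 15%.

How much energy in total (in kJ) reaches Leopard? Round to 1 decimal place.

3285.7 kJ

Via Acacia leaves: 3168000 × 0.07 × 0.09 × 0.14 = 2794.176 kJ
Via Grasses: 917300 × 0.05 × 0.11 × 0.11 × 0.16 = 88.79464 kJ
Via Forbs: 877500 × 0.1 × 0.18 × 0.17 × 0.15 = 402.7725 kJ
Total at Leopard: 2794.176 + 88.79464 + 402.7725 = 3285.74314 kJ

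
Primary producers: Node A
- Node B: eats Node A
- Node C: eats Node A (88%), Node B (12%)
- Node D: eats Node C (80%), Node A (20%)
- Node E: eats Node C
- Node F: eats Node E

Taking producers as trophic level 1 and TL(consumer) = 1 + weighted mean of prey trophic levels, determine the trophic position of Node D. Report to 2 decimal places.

2.90

Node B: 1 + 1 = 2
Node C: 1 + (0.88×1 + 0.12×2) = 2.12
Node D: 1 + (0.8×2.12 + 0.2×1) = 2.896
Node E: 1 + 2.12 = 3.12
Node F: 1 + 3.12 = 4.12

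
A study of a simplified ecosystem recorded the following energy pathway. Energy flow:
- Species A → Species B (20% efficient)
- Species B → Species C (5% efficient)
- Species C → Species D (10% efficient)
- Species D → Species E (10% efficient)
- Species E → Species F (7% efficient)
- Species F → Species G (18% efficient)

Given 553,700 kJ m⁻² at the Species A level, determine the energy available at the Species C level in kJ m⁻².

Species B: 553700 × 0.2 = 110740 kJ m⁻²
Species C: 110740 × 0.05 = 5537 kJ m⁻²

5537 kJ m⁻²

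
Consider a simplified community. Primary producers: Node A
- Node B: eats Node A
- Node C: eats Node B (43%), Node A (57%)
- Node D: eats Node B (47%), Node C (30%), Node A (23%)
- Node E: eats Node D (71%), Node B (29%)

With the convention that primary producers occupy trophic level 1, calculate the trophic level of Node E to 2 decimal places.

3.64

Node B: 1 + 1 = 2
Node C: 1 + (0.43×2 + 0.57×1) = 2.43
Node D: 1 + (0.47×2 + 0.3×2.43 + 0.23×1) = 2.899
Node E: 1 + (0.71×2.899 + 0.29×2) = 3.63829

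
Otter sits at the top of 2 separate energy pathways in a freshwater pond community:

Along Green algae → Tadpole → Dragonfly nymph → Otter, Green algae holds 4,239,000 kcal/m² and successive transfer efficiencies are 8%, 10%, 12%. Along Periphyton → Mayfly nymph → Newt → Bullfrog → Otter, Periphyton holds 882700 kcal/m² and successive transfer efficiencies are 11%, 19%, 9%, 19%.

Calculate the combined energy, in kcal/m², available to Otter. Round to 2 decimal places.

4384.91 kcal/m²

Via Green algae: 4239000 × 0.08 × 0.1 × 0.12 = 4069.44 kcal/m²
Via Periphyton: 882700 × 0.11 × 0.19 × 0.09 × 0.19 = 315.468153 kcal/m²
Total at Otter: 4069.44 + 315.468153 = 4384.908153 kcal/m²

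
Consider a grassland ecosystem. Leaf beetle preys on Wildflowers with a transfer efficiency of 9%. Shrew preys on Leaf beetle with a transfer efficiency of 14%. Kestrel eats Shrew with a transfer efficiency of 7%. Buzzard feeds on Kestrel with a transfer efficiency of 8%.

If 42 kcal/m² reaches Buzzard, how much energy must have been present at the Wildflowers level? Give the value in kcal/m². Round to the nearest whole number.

595238 kcal/m²

Cumulative transfer efficiency: 0.09 × 0.14 × 0.07 × 0.08 = 0.00007056
Wildflowers energy = 42 / 0.00007056 = 595238 kcal/m²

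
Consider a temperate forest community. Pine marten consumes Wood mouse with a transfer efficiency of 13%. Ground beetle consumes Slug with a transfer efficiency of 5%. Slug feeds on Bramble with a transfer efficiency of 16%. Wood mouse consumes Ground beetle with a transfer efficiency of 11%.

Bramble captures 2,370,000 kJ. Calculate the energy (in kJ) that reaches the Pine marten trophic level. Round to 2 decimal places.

271.13 kJ

Slug: 2370000 × 0.16 = 379200 kJ
Ground beetle: 379200 × 0.05 = 18960 kJ
Wood mouse: 18960 × 0.11 = 2085.6 kJ
Pine marten: 2085.6 × 0.13 = 271.128 kJ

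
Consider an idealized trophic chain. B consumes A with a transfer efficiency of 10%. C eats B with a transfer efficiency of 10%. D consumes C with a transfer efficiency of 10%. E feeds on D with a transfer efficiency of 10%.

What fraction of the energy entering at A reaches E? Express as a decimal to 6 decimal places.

Product of link efficiencies: 0.1 × 0.1 × 0.1 × 0.1 = 0.0001

0.000100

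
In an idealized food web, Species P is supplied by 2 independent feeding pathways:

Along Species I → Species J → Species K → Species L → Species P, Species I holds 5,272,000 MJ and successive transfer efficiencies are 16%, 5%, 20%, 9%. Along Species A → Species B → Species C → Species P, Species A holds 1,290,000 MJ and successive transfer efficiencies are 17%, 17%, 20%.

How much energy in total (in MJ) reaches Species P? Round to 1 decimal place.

Via Species I: 5272000 × 0.16 × 0.05 × 0.2 × 0.09 = 759.168 MJ
Via Species A: 1290000 × 0.17 × 0.17 × 0.2 = 7456.2 MJ
Total at Species P: 759.168 + 7456.2 = 8215.368 MJ

8215.4 MJ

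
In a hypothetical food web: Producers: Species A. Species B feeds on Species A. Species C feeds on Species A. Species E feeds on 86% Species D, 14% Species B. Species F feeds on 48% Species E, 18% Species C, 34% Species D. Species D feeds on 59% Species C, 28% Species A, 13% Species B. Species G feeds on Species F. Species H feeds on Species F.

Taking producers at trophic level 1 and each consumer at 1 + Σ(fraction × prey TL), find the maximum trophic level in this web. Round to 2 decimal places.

Species B: 1 + 1 = 2
Species C: 1 + 1 = 2
Species D: 1 + (0.59×2 + 0.28×1 + 0.13×2) = 2.72
Species E: 1 + (0.86×2.72 + 0.14×2) = 3.6192
Species F: 1 + (0.48×3.6192 + 0.18×2 + 0.34×2.72) = 4.022016
Species G: 1 + 4.022016 = 5.022016
Species H: 1 + 4.022016 = 5.022016

5.02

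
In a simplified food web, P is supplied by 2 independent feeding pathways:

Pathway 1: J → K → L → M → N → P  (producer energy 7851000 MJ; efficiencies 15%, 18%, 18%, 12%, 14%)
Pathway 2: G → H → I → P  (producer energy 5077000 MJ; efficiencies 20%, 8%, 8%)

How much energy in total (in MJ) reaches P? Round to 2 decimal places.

7139.58 MJ

Pathway 1: 7851000 × 0.15 × 0.18 × 0.18 × 0.12 × 0.14 = 641.018448 MJ
Pathway 2: 5077000 × 0.2 × 0.08 × 0.08 = 6498.56 MJ
Total at P: 641.018448 + 6498.56 = 7139.578448 MJ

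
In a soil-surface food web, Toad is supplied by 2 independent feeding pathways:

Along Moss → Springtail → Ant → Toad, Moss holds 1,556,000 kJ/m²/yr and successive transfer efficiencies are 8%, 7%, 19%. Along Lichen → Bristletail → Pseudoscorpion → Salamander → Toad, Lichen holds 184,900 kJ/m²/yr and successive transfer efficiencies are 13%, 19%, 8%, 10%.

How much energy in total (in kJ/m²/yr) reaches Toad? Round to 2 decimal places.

1692.12 kJ/m²/yr

Via Moss: 1556000 × 0.08 × 0.07 × 0.19 = 1655.584 kJ/m²/yr
Via Lichen: 184900 × 0.13 × 0.19 × 0.08 × 0.1 = 36.53624 kJ/m²/yr
Total at Toad: 1655.584 + 36.53624 = 1692.12024 kJ/m²/yr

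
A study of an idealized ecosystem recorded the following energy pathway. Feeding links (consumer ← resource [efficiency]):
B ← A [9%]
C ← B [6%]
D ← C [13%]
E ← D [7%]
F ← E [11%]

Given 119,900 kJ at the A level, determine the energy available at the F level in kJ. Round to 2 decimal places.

B: 119900 × 0.09 = 10791 kJ
C: 10791 × 0.06 = 647.46 kJ
D: 647.46 × 0.13 = 84.1698 kJ
E: 84.1698 × 0.07 = 5.891886 kJ
F: 5.891886 × 0.11 = 0.64810746 kJ

0.65 kJ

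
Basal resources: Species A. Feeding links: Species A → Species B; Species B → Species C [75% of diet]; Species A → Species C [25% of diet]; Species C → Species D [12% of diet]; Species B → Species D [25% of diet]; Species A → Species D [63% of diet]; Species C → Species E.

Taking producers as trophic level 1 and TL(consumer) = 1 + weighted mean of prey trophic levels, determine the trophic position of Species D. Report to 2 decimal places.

2.46

Species B: 1 + 1 = 2
Species C: 1 + (0.75×2 + 0.25×1) = 2.75
Species D: 1 + (0.12×2.75 + 0.25×2 + 0.63×1) = 2.46
Species E: 1 + 2.75 = 3.75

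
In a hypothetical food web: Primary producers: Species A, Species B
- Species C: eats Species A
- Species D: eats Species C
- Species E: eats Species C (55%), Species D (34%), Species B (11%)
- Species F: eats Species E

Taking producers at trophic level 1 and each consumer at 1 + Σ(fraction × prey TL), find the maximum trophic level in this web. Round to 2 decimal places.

4.23

Species C: 1 + 1 = 2
Species D: 1 + 2 = 3
Species E: 1 + (0.55×2 + 0.34×3 + 0.11×1) = 3.23
Species F: 1 + 3.23 = 4.23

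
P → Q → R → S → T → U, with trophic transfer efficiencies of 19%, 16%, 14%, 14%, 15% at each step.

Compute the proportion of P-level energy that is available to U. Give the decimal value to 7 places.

0.0000894

Product of link efficiencies: 0.19 × 0.16 × 0.14 × 0.14 × 0.15 = 0.000089376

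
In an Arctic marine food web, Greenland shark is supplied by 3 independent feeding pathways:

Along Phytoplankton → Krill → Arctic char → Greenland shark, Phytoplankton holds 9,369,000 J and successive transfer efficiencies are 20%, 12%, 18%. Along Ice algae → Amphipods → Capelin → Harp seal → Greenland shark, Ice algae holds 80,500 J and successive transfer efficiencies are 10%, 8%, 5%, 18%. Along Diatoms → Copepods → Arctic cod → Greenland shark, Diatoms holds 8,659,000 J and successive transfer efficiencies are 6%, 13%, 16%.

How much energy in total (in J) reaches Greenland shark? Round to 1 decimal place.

51286.3 J

Via Phytoplankton: 9369000 × 0.2 × 0.12 × 0.18 = 40474.08 J
Via Ice algae: 80500 × 0.1 × 0.08 × 0.05 × 0.18 = 5.796 J
Via Diatoms: 8659000 × 0.06 × 0.13 × 0.16 = 10806.432 J
Total at Greenland shark: 40474.08 + 5.796 + 10806.432 = 51286.308 J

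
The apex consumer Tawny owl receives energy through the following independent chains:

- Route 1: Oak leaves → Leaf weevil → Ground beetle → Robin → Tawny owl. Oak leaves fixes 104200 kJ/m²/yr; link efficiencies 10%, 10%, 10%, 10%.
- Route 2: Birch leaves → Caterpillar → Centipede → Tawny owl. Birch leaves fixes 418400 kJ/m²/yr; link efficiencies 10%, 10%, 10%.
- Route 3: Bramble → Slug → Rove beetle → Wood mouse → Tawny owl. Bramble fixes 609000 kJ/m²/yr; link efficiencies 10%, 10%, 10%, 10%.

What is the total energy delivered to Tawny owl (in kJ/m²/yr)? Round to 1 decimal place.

Route 1: 104200 × 0.1 × 0.1 × 0.1 × 0.1 = 10.42 kJ/m²/yr
Route 2: 418400 × 0.1 × 0.1 × 0.1 = 418.4 kJ/m²/yr
Route 3: 609000 × 0.1 × 0.1 × 0.1 × 0.1 = 60.9 kJ/m²/yr
Total at Tawny owl: 10.42 + 418.4 + 60.9 = 489.72 kJ/m²/yr

489.7 kJ/m²/yr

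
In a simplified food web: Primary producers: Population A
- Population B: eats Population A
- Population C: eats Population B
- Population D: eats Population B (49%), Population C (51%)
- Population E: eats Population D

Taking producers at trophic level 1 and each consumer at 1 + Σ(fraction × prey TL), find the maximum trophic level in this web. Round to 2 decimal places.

4.51

Population B: 1 + 1 = 2
Population C: 1 + 2 = 3
Population D: 1 + (0.49×2 + 0.51×3) = 3.51
Population E: 1 + 3.51 = 4.51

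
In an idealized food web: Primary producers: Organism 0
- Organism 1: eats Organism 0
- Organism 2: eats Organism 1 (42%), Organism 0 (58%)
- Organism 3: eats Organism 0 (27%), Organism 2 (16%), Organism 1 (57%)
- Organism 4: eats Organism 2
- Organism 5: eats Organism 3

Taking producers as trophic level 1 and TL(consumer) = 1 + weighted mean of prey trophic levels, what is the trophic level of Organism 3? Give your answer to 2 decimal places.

Organism 1: 1 + 1 = 2
Organism 2: 1 + (0.42×2 + 0.58×1) = 2.42
Organism 3: 1 + (0.27×1 + 0.16×2.42 + 0.57×2) = 2.7972
Organism 4: 1 + 2.42 = 3.42
Organism 5: 1 + 2.7972 = 3.7972

2.80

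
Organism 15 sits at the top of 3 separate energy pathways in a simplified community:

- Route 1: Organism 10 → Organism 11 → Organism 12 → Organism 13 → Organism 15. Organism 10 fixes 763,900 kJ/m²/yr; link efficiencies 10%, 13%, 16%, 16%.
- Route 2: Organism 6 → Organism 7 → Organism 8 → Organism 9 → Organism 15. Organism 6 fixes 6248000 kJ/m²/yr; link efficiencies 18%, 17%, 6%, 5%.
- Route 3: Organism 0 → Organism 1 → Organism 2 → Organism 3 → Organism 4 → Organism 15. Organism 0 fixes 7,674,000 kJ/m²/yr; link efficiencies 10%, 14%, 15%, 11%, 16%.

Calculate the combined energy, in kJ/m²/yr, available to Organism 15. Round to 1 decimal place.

1111.4 kJ/m²/yr

Route 1: 763900 × 0.1 × 0.13 × 0.16 × 0.16 = 254.22592 kJ/m²/yr
Route 2: 6248000 × 0.18 × 0.17 × 0.06 × 0.05 = 573.5664 kJ/m²/yr
Route 3: 7674000 × 0.1 × 0.14 × 0.15 × 0.11 × 0.16 = 283.63104 kJ/m²/yr
Total at Organism 15: 254.22592 + 573.5664 + 283.63104 = 1111.42336 kJ/m²/yr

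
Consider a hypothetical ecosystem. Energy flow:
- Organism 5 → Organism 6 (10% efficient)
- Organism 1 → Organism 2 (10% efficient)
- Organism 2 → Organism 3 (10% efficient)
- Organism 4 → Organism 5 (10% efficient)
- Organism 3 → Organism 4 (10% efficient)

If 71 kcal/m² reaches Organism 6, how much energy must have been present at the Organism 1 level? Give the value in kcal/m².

7100000 kcal/m²

Cumulative transfer efficiency: 0.1 × 0.1 × 0.1 × 0.1 × 0.1 = 0.00001
Organism 1 energy = 71 / 0.00001 = 7100000 kcal/m²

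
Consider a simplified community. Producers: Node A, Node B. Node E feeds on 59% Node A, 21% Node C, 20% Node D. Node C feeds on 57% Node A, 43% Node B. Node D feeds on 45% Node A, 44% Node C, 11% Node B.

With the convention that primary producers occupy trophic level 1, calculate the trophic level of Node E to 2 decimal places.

Node C: 1 + (0.57×1 + 0.43×1) = 2
Node D: 1 + (0.45×1 + 0.44×2 + 0.11×1) = 2.44
Node E: 1 + (0.59×1 + 0.21×2 + 0.2×2.44) = 2.498

2.50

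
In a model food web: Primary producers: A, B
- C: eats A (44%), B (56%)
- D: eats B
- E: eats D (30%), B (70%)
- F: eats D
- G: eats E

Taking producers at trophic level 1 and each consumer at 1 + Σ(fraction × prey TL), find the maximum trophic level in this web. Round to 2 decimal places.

C: 1 + (0.44×1 + 0.56×1) = 2
D: 1 + 1 = 2
E: 1 + (0.3×2 + 0.7×1) = 2.3
F: 1 + 2 = 3
G: 1 + 2.3 = 3.3

3.30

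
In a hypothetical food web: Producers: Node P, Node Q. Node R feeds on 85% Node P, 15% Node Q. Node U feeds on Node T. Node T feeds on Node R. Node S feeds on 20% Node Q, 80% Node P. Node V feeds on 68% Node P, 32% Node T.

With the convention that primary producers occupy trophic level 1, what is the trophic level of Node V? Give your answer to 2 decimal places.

Node R: 1 + (0.85×1 + 0.15×1) = 2
Node S: 1 + (0.2×1 + 0.8×1) = 2
Node T: 1 + 2 = 3
Node U: 1 + 3 = 4
Node V: 1 + (0.68×1 + 0.32×3) = 2.64

2.64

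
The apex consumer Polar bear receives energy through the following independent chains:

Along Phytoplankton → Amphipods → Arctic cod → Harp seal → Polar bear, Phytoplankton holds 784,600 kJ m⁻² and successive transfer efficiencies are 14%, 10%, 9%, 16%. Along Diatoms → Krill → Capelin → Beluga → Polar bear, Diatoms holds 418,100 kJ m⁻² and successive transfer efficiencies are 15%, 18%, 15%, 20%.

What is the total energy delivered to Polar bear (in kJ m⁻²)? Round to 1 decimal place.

496.8 kJ m⁻²

Via Phytoplankton: 784600 × 0.14 × 0.1 × 0.09 × 0.16 = 158.17536 kJ m⁻²
Via Diatoms: 418100 × 0.15 × 0.18 × 0.15 × 0.2 = 338.661 kJ m⁻²
Total at Polar bear: 158.17536 + 338.661 = 496.83636 kJ m⁻²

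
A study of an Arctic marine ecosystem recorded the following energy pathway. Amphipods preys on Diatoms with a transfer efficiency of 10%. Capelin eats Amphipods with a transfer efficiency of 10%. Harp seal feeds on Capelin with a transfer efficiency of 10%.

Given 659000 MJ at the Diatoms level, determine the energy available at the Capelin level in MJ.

6590 MJ

Amphipods: 659000 × 0.1 = 65900 MJ
Capelin: 65900 × 0.1 = 6590 MJ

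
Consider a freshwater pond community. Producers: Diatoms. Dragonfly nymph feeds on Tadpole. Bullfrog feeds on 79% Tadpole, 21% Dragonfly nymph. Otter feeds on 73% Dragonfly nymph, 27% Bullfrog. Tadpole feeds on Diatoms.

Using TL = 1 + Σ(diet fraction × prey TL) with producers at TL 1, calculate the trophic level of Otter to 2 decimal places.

Tadpole: 1 + 1 = 2
Dragonfly nymph: 1 + 2 = 3
Bullfrog: 1 + (0.79×2 + 0.21×3) = 3.21
Otter: 1 + (0.73×3 + 0.27×3.21) = 4.0567

4.06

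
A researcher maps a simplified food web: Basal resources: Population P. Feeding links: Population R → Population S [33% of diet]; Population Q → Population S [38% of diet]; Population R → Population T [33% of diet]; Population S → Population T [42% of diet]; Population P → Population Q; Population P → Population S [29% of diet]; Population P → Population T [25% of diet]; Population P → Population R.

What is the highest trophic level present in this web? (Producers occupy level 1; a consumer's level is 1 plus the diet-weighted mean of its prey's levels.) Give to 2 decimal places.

Population Q: 1 + 1 = 2
Population R: 1 + 1 = 2
Population S: 1 + (0.33×2 + 0.29×1 + 0.38×2) = 2.71
Population T: 1 + (0.33×2 + 0.25×1 + 0.42×2.71) = 3.0482

3.05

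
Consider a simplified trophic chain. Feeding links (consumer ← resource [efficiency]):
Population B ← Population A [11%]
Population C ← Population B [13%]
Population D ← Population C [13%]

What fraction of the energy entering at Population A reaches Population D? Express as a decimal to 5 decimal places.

0.00186

Product of link efficiencies: 0.11 × 0.13 × 0.13 = 0.001859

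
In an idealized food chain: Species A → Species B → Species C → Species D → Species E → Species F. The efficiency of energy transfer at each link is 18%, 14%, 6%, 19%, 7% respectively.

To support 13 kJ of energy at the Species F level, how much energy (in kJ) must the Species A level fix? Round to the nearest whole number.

Cumulative transfer efficiency: 0.18 × 0.14 × 0.06 × 0.19 × 0.07 = 0.0000201096
Species A energy = 13 / 0.0000201096 = 646457 kJ

646457 kJ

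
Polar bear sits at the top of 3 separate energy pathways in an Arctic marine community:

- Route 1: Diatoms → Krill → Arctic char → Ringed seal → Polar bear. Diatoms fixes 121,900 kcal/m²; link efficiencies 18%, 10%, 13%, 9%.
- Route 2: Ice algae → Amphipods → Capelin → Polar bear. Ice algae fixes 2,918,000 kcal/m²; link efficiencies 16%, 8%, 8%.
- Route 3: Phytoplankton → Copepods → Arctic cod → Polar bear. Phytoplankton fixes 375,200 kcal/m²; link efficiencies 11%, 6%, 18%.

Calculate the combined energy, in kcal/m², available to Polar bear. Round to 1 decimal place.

Route 1: 121900 × 0.18 × 0.1 × 0.13 × 0.09 = 25.67214 kcal/m²
Route 2: 2918000 × 0.16 × 0.08 × 0.08 = 2988.032 kcal/m²
Route 3: 375200 × 0.11 × 0.06 × 0.18 = 445.7376 kcal/m²
Total at Polar bear: 25.67214 + 2988.032 + 445.7376 = 3459.44174 kcal/m²

3459.4 kcal/m²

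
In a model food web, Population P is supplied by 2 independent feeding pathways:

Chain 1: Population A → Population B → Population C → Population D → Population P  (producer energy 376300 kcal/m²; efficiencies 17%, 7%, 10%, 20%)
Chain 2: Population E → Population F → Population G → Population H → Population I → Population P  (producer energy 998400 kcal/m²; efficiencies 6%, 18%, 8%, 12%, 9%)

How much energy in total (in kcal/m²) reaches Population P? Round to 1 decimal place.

Chain 1: 376300 × 0.17 × 0.07 × 0.1 × 0.2 = 89.5594 kcal/m²
Chain 2: 998400 × 0.06 × 0.18 × 0.08 × 0.12 × 0.09 = 9.31627008 kcal/m²
Total at Population P: 89.5594 + 9.31627008 = 98.87567008 kcal/m²

98.9 kcal/m²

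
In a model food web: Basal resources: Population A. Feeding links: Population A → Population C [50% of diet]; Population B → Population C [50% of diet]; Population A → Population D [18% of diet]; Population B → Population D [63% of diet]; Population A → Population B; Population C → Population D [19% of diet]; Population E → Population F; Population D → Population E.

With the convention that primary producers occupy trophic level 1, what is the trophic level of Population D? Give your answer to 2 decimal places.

2.92

Population B: 1 + 1 = 2
Population C: 1 + (0.5×1 + 0.5×2) = 2.5
Population D: 1 + (0.19×2.5 + 0.63×2 + 0.18×1) = 2.915
Population E: 1 + 2.915 = 3.915
Population F: 1 + 3.915 = 4.915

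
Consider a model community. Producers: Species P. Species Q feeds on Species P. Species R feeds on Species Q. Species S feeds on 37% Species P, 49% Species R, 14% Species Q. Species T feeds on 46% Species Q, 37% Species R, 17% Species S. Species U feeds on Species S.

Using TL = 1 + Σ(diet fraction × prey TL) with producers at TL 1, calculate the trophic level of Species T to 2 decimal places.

3.56

Species Q: 1 + 1 = 2
Species R: 1 + 2 = 3
Species S: 1 + (0.37×1 + 0.49×3 + 0.14×2) = 3.12
Species T: 1 + (0.46×2 + 0.37×3 + 0.17×3.12) = 3.5604
Species U: 1 + 3.12 = 4.12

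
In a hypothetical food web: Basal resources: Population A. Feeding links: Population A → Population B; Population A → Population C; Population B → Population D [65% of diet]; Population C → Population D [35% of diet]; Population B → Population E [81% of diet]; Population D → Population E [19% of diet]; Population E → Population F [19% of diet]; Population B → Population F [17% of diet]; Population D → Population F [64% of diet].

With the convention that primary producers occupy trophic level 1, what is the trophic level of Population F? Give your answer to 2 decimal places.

3.87

Population B: 1 + 1 = 2
Population C: 1 + 1 = 2
Population D: 1 + (0.65×2 + 0.35×2) = 3
Population E: 1 + (0.81×2 + 0.19×3) = 3.19
Population F: 1 + (0.19×3.19 + 0.17×2 + 0.64×3) = 3.8661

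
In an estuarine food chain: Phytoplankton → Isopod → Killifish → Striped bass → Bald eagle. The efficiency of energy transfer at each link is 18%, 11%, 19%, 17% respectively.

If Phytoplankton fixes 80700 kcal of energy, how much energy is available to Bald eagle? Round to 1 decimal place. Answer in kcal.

Isopod: 80700 × 0.18 = 14526 kcal
Killifish: 14526 × 0.11 = 1597.86 kcal
Striped bass: 1597.86 × 0.19 = 303.5934 kcal
Bald eagle: 303.5934 × 0.17 = 51.610878 kcal

51.6 kcal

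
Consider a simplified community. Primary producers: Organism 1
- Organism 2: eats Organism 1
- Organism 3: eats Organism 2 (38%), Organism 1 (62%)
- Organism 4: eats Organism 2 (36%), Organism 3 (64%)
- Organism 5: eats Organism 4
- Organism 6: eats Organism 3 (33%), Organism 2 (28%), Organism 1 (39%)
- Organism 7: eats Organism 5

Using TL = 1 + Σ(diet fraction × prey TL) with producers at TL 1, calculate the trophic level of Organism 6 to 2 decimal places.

2.74

Organism 2: 1 + 1 = 2
Organism 3: 1 + (0.38×2 + 0.62×1) = 2.38
Organism 4: 1 + (0.36×2 + 0.64×2.38) = 3.2432
Organism 5: 1 + 3.2432 = 4.2432
Organism 6: 1 + (0.33×2.38 + 0.28×2 + 0.39×1) = 2.7354
Organism 7: 1 + 4.2432 = 5.2432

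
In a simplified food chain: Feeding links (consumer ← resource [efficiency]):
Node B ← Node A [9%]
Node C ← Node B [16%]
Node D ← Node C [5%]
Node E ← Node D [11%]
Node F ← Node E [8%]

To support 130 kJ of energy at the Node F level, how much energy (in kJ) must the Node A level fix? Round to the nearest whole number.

20517677 kJ

Cumulative transfer efficiency: 0.09 × 0.16 × 0.05 × 0.11 × 0.08 = 0.000006336
Node A energy = 130 / 0.000006336 = 20517677 kJ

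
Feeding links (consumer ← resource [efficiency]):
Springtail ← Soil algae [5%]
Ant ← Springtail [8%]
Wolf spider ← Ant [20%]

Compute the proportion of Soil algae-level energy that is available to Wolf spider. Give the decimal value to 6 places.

0.000800

Product of link efficiencies: 0.05 × 0.08 × 0.2 = 0.0008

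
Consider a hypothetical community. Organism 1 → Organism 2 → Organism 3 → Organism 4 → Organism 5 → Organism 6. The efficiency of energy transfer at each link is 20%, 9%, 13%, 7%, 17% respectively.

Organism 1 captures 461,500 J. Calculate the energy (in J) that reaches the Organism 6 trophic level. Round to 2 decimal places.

Organism 2: 461500 × 0.2 = 92300 J
Organism 3: 92300 × 0.09 = 8307 J
Organism 4: 8307 × 0.13 = 1079.91 J
Organism 5: 1079.91 × 0.07 = 75.5937 J
Organism 6: 75.5937 × 0.17 = 12.850929 J

12.85 J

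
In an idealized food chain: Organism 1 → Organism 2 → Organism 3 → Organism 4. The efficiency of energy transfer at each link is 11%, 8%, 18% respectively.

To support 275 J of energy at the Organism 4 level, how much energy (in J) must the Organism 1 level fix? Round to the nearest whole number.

173611 J

Cumulative transfer efficiency: 0.11 × 0.08 × 0.18 = 0.001584
Organism 1 energy = 275 / 0.001584 = 173611 J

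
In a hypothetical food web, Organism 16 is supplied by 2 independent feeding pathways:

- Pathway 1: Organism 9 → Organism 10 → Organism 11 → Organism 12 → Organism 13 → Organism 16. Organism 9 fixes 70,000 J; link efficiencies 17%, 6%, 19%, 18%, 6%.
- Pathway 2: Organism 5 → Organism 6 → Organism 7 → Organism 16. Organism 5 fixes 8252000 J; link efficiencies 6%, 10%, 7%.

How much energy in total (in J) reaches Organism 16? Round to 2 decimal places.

Pathway 1: 70000 × 0.17 × 0.06 × 0.19 × 0.18 × 0.06 = 1.465128 J
Pathway 2: 8252000 × 0.06 × 0.1 × 0.07 = 3465.84 J
Total at Organism 16: 1.465128 + 3465.84 = 3467.305128 J

3467.31 J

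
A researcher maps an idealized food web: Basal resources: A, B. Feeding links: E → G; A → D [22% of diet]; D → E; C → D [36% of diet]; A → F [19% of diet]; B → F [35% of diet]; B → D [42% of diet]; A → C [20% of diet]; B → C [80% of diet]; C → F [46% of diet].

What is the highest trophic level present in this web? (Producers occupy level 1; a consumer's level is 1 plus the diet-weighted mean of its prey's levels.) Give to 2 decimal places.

C: 1 + (0.8×1 + 0.2×1) = 2
D: 1 + (0.42×1 + 0.36×2 + 0.22×1) = 2.36
E: 1 + 2.36 = 3.36
F: 1 + (0.46×2 + 0.35×1 + 0.19×1) = 2.46
G: 1 + 3.36 = 4.36

4.36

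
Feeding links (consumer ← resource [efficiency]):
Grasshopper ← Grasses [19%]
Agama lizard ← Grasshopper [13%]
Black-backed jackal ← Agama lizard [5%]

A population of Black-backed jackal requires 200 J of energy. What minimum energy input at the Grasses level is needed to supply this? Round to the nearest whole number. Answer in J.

161943 J

Cumulative transfer efficiency: 0.19 × 0.13 × 0.05 = 0.001235
Grasses energy = 200 / 0.001235 = 161943 J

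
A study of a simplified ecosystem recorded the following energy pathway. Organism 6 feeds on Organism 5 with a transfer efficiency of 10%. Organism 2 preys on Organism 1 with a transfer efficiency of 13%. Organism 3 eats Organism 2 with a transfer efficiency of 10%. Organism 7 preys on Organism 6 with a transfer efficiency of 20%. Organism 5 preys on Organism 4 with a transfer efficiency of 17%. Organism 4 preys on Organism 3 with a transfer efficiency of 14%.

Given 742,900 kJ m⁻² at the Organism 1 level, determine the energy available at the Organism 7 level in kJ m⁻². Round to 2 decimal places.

Organism 2: 742900 × 0.13 = 96577 kJ m⁻²
Organism 3: 96577 × 0.1 = 9657.7 kJ m⁻²
Organism 4: 9657.7 × 0.14 = 1352.078 kJ m⁻²
Organism 5: 1352.078 × 0.17 = 229.85326 kJ m⁻²
Organism 6: 229.85326 × 0.1 = 22.985326 kJ m⁻²
Organism 7: 22.985326 × 0.2 = 4.5970652 kJ m⁻²

4.60 kJ m⁻²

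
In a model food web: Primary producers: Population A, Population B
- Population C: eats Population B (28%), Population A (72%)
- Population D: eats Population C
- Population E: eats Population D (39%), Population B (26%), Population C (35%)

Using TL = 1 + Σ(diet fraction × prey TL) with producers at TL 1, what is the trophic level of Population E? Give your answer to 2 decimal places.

Population C: 1 + (0.28×1 + 0.72×1) = 2
Population D: 1 + 2 = 3
Population E: 1 + (0.39×3 + 0.26×1 + 0.35×2) = 3.13

3.13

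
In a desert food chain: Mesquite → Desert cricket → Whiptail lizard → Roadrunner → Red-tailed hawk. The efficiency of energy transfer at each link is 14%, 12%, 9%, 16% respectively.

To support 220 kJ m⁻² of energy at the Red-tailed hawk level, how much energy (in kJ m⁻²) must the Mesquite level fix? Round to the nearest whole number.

Cumulative transfer efficiency: 0.14 × 0.12 × 0.09 × 0.16 = 0.00024192
Mesquite energy = 220 / 0.00024192 = 909392 kJ m⁻²

909392 kJ m⁻²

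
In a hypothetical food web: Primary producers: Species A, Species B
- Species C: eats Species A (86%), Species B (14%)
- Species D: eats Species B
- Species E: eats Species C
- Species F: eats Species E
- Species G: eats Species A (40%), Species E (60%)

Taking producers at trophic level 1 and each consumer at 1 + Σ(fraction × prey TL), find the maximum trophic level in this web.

4

Species C: 1 + (0.86×1 + 0.14×1) = 2
Species D: 1 + 1 = 2
Species E: 1 + 2 = 3
Species F: 1 + 3 = 4
Species G: 1 + (0.4×1 + 0.6×3) = 3.2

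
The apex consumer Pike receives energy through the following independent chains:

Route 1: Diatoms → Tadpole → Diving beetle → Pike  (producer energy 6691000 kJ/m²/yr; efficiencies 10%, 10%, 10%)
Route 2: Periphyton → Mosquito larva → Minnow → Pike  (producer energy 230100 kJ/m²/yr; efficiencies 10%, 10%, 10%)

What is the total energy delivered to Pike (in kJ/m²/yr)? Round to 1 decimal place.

Route 1: 6691000 × 0.1 × 0.1 × 0.1 = 6691 kJ/m²/yr
Route 2: 230100 × 0.1 × 0.1 × 0.1 = 230.1 kJ/m²/yr
Total at Pike: 6691 + 230.1 = 6921.1 kJ/m²/yr

6921.1 kJ/m²/yr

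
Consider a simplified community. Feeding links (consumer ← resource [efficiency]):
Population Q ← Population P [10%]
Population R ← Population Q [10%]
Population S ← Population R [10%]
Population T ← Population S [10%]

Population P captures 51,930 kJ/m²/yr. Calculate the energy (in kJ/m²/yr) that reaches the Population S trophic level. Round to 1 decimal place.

51.9 kJ/m²/yr

Population Q: 51930 × 0.1 = 5193 kJ/m²/yr
Population R: 5193 × 0.1 = 519.3 kJ/m²/yr
Population S: 519.3 × 0.1 = 51.93 kJ/m²/yr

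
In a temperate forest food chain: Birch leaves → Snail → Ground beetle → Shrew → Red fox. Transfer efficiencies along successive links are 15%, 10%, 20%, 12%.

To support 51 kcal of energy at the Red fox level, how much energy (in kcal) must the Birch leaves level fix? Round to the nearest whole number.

Cumulative transfer efficiency: 0.15 × 0.1 × 0.2 × 0.12 = 0.00036
Birch leaves energy = 51 / 0.00036 = 141667 kcal

141667 kcal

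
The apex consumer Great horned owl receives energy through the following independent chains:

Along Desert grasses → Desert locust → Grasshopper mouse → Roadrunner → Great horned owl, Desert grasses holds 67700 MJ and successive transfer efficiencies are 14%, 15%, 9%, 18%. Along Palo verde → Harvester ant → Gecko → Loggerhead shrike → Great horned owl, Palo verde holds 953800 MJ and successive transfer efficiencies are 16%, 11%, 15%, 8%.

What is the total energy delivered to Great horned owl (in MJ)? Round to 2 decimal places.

224.47 MJ

Via Desert grasses: 67700 × 0.14 × 0.15 × 0.09 × 0.18 = 23.03154 MJ
Via Palo verde: 953800 × 0.16 × 0.11 × 0.15 × 0.08 = 201.44256 MJ
Total at Great horned owl: 23.03154 + 201.44256 = 224.4741 MJ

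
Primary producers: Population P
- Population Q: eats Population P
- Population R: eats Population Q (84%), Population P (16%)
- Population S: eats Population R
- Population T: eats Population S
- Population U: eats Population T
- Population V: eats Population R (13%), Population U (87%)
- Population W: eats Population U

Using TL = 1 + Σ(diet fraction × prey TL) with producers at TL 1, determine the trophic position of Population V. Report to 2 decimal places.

6.45

Population Q: 1 + 1 = 2
Population R: 1 + (0.84×2 + 0.16×1) = 2.84
Population S: 1 + 2.84 = 3.84
Population T: 1 + 3.84 = 4.84
Population U: 1 + 4.84 = 5.84
Population V: 1 + (0.13×2.84 + 0.87×5.84) = 6.45
Population W: 1 + 5.84 = 6.84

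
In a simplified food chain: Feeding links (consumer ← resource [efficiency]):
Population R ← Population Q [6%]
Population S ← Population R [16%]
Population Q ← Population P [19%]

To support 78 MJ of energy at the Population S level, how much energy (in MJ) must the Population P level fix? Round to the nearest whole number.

Cumulative transfer efficiency: 0.19 × 0.06 × 0.16 = 0.001824
Population P energy = 78 / 0.001824 = 42763 MJ

42763 MJ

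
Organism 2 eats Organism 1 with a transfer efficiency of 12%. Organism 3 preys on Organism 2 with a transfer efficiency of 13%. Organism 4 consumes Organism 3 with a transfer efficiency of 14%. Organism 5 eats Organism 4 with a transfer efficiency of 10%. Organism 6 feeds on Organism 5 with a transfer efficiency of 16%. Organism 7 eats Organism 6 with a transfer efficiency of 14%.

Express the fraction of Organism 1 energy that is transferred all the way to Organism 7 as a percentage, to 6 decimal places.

Product of link efficiencies: 0.12 × 0.13 × 0.14 × 0.1 × 0.16 × 0.14 = 0.00000489216
As a percentage: 0.00000489216 × 100 = 0.000489%

0.000489%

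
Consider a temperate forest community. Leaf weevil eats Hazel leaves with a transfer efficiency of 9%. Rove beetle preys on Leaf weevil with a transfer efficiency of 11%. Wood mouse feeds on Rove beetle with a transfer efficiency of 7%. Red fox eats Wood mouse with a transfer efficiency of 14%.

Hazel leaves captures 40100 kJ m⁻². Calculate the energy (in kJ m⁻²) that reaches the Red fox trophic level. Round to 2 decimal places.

Leaf weevil: 40100 × 0.09 = 3609 kJ m⁻²
Rove beetle: 3609 × 0.11 = 396.99 kJ m⁻²
Wood mouse: 396.99 × 0.07 = 27.7893 kJ m⁻²
Red fox: 27.7893 × 0.14 = 3.890502 kJ m⁻²

3.89 kJ m⁻²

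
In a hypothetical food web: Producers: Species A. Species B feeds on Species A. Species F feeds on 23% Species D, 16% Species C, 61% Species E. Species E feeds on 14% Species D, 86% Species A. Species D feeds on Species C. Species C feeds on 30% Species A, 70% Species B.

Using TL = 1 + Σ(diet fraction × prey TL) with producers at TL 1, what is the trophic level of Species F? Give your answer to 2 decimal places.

3.73

Species B: 1 + 1 = 2
Species C: 1 + (0.3×1 + 0.7×2) = 2.7
Species D: 1 + 2.7 = 3.7
Species E: 1 + (0.14×3.7 + 0.86×1) = 2.378
Species F: 1 + (0.23×3.7 + 0.16×2.7 + 0.61×2.378) = 3.73358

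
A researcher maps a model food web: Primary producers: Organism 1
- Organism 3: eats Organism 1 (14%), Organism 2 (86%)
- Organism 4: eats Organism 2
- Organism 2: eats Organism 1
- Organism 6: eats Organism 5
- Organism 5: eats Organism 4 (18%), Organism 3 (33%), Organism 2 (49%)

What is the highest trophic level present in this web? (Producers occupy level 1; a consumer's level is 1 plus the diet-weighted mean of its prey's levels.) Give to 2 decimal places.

4.46

Organism 2: 1 + 1 = 2
Organism 3: 1 + (0.14×1 + 0.86×2) = 2.86
Organism 4: 1 + 2 = 3
Organism 5: 1 + (0.18×3 + 0.33×2.86 + 0.49×2) = 3.4638
Organism 6: 1 + 3.4638 = 4.4638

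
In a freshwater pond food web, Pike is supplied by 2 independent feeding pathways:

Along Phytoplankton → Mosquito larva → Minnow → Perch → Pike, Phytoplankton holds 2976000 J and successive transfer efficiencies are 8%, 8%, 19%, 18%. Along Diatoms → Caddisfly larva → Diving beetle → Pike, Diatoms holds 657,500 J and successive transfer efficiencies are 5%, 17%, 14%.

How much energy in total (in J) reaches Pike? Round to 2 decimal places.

1433.81 J

Via Phytoplankton: 2976000 × 0.08 × 0.08 × 0.19 × 0.18 = 651.38688 J
Via Diatoms: 657500 × 0.05 × 0.17 × 0.14 = 782.425 J
Total at Pike: 651.38688 + 782.425 = 1433.81188 J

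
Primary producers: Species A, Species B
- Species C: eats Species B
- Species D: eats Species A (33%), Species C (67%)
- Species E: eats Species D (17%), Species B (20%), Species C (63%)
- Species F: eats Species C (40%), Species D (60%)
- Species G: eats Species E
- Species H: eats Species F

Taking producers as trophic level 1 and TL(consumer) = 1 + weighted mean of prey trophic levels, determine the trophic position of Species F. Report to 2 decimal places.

3.40

Species C: 1 + 1 = 2
Species D: 1 + (0.33×1 + 0.67×2) = 2.67
Species E: 1 + (0.17×2.67 + 0.2×1 + 0.63×2) = 2.9139
Species F: 1 + (0.4×2 + 0.6×2.67) = 3.402
Species G: 1 + 2.9139 = 3.9139
Species H: 1 + 3.402 = 4.402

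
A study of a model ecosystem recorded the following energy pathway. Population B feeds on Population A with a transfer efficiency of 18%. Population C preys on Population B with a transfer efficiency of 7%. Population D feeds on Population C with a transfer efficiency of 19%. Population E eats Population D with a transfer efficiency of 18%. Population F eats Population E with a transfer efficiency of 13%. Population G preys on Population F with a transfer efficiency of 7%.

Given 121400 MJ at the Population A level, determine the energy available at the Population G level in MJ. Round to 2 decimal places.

Population B: 121400 × 0.18 = 21852 MJ
Population C: 21852 × 0.07 = 1529.64 MJ
Population D: 1529.64 × 0.19 = 290.6316 MJ
Population E: 290.6316 × 0.18 = 52.313688 MJ
Population F: 52.313688 × 0.13 = 6.80077944 MJ
Population G: 6.80077944 × 0.07 = 0.4760545608 MJ

0.48 MJ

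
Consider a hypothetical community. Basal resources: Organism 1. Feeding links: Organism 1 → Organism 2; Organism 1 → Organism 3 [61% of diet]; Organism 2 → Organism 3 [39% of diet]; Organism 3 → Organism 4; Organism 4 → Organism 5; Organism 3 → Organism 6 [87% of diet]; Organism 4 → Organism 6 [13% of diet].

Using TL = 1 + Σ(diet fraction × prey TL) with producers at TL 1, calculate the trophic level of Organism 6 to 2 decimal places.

Organism 2: 1 + 1 = 2
Organism 3: 1 + (0.61×1 + 0.39×2) = 2.39
Organism 4: 1 + 2.39 = 3.39
Organism 5: 1 + 3.39 = 4.39
Organism 6: 1 + (0.87×2.39 + 0.13×3.39) = 3.52

3.52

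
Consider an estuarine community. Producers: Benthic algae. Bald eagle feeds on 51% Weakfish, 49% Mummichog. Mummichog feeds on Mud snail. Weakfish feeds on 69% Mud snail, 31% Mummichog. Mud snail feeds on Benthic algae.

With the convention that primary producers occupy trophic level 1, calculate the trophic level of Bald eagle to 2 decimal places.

Mud snail: 1 + 1 = 2
Mummichog: 1 + 2 = 3
Weakfish: 1 + (0.69×2 + 0.31×3) = 3.31
Bald eagle: 1 + (0.51×3.31 + 0.49×3) = 4.1581

4.16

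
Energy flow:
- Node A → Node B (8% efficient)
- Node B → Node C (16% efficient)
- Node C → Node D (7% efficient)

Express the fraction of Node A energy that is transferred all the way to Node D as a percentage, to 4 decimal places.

Product of link efficiencies: 0.08 × 0.16 × 0.07 = 0.000896
As a percentage: 0.000896 × 100 = 0.0896%

0.0896%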